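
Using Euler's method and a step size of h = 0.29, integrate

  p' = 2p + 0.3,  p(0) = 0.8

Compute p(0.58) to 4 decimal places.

Euler: p_{n+1} = p_n + h·f(x_n, p_n).
x=0.000000, p=0.800000: f=1.900000 → p ← 0.800000 + 0.29·1.900000 = 1.351000
x=0.290000, p=1.351000: f=3.002000 → p ← 1.351000 + 0.29·3.002000 = 2.221580
p(0.58) ≈ 2.2216

2.2216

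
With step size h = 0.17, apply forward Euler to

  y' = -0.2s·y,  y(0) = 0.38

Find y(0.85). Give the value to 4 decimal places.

0.3585

Euler: y_{n+1} = y_n + h·f(s_n, y_n).
s=0.000000, y=0.380000: f=0.000000 → y ← 0.380000 + 0.17·0.000000 = 0.380000
s=0.170000, y=0.380000: f=-0.012920 → y ← 0.380000 + 0.17·(-0.012920) = 0.377804
s=0.340000, y=0.377804: f=-0.025691 → y ← 0.377804 + 0.17·(-0.025691) = 0.373436
s=0.510000, y=0.373436: f=-0.038090 → y ← 0.373436 + 0.17·(-0.038090) = 0.366961
s=0.680000, y=0.366961: f=-0.049907 → y ← 0.366961 + 0.17·(-0.049907) = 0.358477
y(0.85) ≈ 0.3585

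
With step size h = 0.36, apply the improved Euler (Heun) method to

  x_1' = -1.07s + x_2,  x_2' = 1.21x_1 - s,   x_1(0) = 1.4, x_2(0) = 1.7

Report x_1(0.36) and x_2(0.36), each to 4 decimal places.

Heun on (x_1,x_2): k1 = f(s_n, state_n); k2 = f(s_n + h, state_n + h·k1); state_{n+1} = state_n + (h/2)·(k1 + k2).
0.000000: (1.400000, 1.700000)
  k1 = (1.700000, 1.694000)
  predictor → (2.012000, 2.309840)
  k2 = (1.924640, 2.074520)
  → (2.052435, 2.378334)
(x_1(0.36), x_2(0.36)) ≈ (2.0524, 2.3783)

2.0524, 2.3783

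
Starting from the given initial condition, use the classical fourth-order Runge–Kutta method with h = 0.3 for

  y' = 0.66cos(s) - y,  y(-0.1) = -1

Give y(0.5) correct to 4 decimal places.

RK4: k1 = f(s_n, y_n); k2 = f(s_n + h/2, y_n + (h/2)·k1); k3 = f(s_n + h/2, y_n + (h/2)·k2); k4 = f(s_n + h, y_n + h·k3); y_{n+1} = y_n + (h/6)·(k1 + 2k2 + 2k3 + k4).
s=-0.100000, y=-1.000000:
  k1 = f(-0.100000, -1.000000) = 1.656703
  k2 = f(0.050000, -0.751495) = 1.410670
  k3 = f(0.050000, -0.788400) = 1.447575
  k4 = f(0.200000, -0.565728) = 1.212572
  y ← -1.000000 + (0.3/6)·(k1 + 2k2 + 2k3 + k4) = -0.570712
s=0.200000, y=-0.570712:
  k1 = f(0.200000, -0.570712) = 1.217556
  k2 = f(0.350000, -0.388078) = 1.008064
  k3 = f(0.350000, -0.419502) = 1.039488
  k4 = f(0.500000, -0.258865) = 0.838070
  y ← -0.570712 + (0.3/6)·(k1 + 2k2 + 2k3 + k4) = -0.263175
y(0.5) ≈ -0.2632

-0.2632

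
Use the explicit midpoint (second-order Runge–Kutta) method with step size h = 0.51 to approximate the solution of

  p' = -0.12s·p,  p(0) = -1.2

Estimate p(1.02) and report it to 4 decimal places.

Midpoint: k1 = f(s_n, p_n); k2 = f(s_n + h/2, p_n + (h/2)·k1); p_{n+1} = p_n + h·k2.
s=0.000000, p=-1.200000:
  k1 = f(0.000000, -1.200000) = 0.000000
  k2 = f(0.255000, -1.200000) = 0.036720
  p ← -1.200000 + 0.51·0.036720 = -1.181273
s=0.510000, p=-1.181273:
  k1 = f(0.510000, -1.181273) = 0.072294
  k2 = f(0.765000, -1.162838) = 0.106749
  p ← -1.181273 + 0.51·0.106749 = -1.126831
p(1.02) ≈ -1.1268

-1.1268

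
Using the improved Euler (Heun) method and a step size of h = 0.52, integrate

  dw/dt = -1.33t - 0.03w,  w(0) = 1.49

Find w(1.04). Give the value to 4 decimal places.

Heun: k1 = f(t_n, w_n); k2 = f(t_n + h, w_n + h·k1); w_{n+1} = w_n + (h/2)·(k1 + k2).
t=0.000000, w=1.490000:
  k1 = f(0.000000, 1.490000) = -0.044700
  k2 = f(0.520000, 1.466756) = -0.735603
  w ← 1.490000 + (0.52/2)·(-0.044700 + (-0.735603)) = 1.287121
t=0.520000, w=1.287121:
  k1 = f(0.520000, 1.287121) = -0.730214
  k2 = f(1.040000, 0.907410) = -1.410422
  w ← 1.287121 + (0.52/2)·(-0.730214 + (-1.410422)) = 0.730556
w(1.04) ≈ 0.7306

0.7306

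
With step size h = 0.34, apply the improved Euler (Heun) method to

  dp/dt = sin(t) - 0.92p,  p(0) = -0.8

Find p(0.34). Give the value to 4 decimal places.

-0.5322

Heun: k1 = f(t_n, p_n); k2 = f(t_n + h, p_n + h·k1); p_{n+1} = p_n + (h/2)·(k1 + k2).
t=0.000000, p=-0.800000:
  k1 = f(0.000000, -0.800000) = 0.736000
  k2 = f(0.340000, -0.549760) = 0.839266
  p ← -0.800000 + (0.34/2)·(0.736000 + 0.839266) = -0.532205
p(0.34) ≈ -0.5322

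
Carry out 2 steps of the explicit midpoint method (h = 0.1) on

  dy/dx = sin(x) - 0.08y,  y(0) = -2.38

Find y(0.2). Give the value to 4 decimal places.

-2.3224

Midpoint: k1 = f(x_n, y_n); k2 = f(x_n + h/2, y_n + (h/2)·k1); y_{n+1} = y_n + h·k2.
x=0.000000, y=-2.380000:
  k1 = f(0.000000, -2.380000) = 0.190400
  k2 = f(0.050000, -2.370480) = 0.239618
  y ← -2.380000 + 0.1·0.239618 = -2.356038
x=0.100000, y=-2.356038:
  k1 = f(0.100000, -2.356038) = 0.288316
  k2 = f(0.150000, -2.341622) = 0.336768
  y ← -2.356038 + 0.1·0.336768 = -2.322361
y(0.2) ≈ -2.3224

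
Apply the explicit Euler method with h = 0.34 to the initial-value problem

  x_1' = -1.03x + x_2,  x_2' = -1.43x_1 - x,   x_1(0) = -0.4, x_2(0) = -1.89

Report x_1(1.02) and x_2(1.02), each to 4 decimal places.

-2.4197, -0.6903

Euler on (x_1,x_2): x_1_{n+1} = x_1_n + h·x_1', x_2_{n+1} = x_2_n + h·x_2'.
0.000000: (-0.400000, -1.890000); f=(-1.890000, 0.572000) → (-1.042600, -1.695520)
0.340000: (-1.042600, -1.695520); f=(-2.045720, 1.150918) → (-1.738145, -1.304208)
0.680000: (-1.738145, -1.304208); f=(-2.004608, 1.805547) → (-2.419711, -0.690322)
(x_1(1.02), x_2(1.02)) ≈ (-2.4197, -0.6903)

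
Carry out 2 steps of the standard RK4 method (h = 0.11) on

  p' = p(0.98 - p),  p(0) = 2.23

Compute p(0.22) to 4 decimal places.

1.7878

RK4: k1 = f(s_n, p_n); k2 = f(s_n + h/2, p_n + (h/2)·k1); k3 = f(s_n + h/2, p_n + (h/2)·k2); k4 = f(s_n + h, p_n + h·k3); p_{n+1} = p_n + (h/6)·(k1 + 2k2 + 2k3 + k4).
s=0.000000, p=2.230000:
  k1 = f(0.000000, 2.230000) = -2.787500
  k2 = f(0.055000, 2.076687) = -2.277477
  k3 = f(0.055000, 2.104739) = -2.367281
  k4 = f(0.110000, 1.969599) = -1.949113
  p ← 2.230000 + (0.11/6)·(k1 + 2k2 + 2k3 + k4) = 1.972854
s=0.110000, p=1.972854:
  k1 = f(0.110000, 1.972854) = -1.958757
  k2 = f(0.165000, 1.865123) = -1.650862
  k3 = f(0.165000, 1.882057) = -1.697722
  k4 = f(0.220000, 1.786105) = -1.439788
  p ← 1.972854 + (0.11/6)·(k1 + 2k2 + 2k3 + k4) = 1.787766
p(0.22) ≈ 1.7878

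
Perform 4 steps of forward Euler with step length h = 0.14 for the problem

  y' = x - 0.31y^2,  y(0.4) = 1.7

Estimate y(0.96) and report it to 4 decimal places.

1.5831

Euler: y_{n+1} = y_n + h·f(x_n, y_n).
x=0.400000, y=1.700000: f=-0.495900 → y ← 1.700000 + 0.14·(-0.495900) = 1.630574
x=0.540000, y=1.630574: f=-0.284219 → y ← 1.630574 + 0.14·(-0.284219) = 1.590783
x=0.680000, y=1.590783: f=-0.104483 → y ← 1.590783 + 0.14·(-0.104483) = 1.576156
x=0.820000, y=1.576156: f=0.049877 → y ← 1.576156 + 0.14·0.049877 = 1.583138
y(0.96) ≈ 1.5831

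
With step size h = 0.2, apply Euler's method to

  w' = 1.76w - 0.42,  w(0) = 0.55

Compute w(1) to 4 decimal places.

Euler: w_{n+1} = w_n + h·f(x_n, w_n).
x=0.000000, w=0.550000: f=0.548000 → w ← 0.550000 + 0.2·0.548000 = 0.659600
x=0.200000, w=0.659600: f=0.740896 → w ← 0.659600 + 0.2·0.740896 = 0.807779
x=0.400000, w=0.807779: f=1.001691 → w ← 0.807779 + 0.2·1.001691 = 1.008117
x=0.600000, w=1.008117: f=1.354287 → w ← 1.008117 + 0.2·1.354287 = 1.278975
x=0.800000, w=1.278975: f=1.830996 → w ← 1.278975 + 0.2·1.830996 = 1.645174
w(1) ≈ 1.6452

1.6452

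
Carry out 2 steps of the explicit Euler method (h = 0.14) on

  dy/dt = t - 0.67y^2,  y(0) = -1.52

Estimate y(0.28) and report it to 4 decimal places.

-2.0000

Euler: y_{n+1} = y_n + h·f(t_n, y_n).
t=0.000000, y=-1.520000: f=-1.547968 → y ← -1.520000 + 0.14·(-1.547968) = -1.736716
t=0.140000, y=-1.736716: f=-1.880841 → y ← -1.736716 + 0.14·(-1.880841) = -2.000033
y(0.28) ≈ -2.0000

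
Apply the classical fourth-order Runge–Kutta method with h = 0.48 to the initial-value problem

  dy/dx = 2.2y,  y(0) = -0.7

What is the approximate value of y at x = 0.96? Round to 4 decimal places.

-5.7323

RK4: k1 = f(x_n, y_n); k2 = f(x_n + h/2, y_n + (h/2)·k1); k3 = f(x_n + h/2, y_n + (h/2)·k2); k4 = f(x_n + h, y_n + h·k3); y_{n+1} = y_n + (h/6)·(k1 + 2k2 + 2k3 + k4).
x=0.000000, y=-0.700000:
  k1 = f(0.000000, -0.700000) = -1.540000
  k2 = f(0.240000, -1.069600) = -2.353120
  k3 = f(0.240000, -1.264749) = -2.782447
  k4 = f(0.480000, -2.035575) = -4.478264
  y ← -0.700000 + (0.48/6)·(k1 + 2k2 + 2k3 + k4) = -2.003152
x=0.480000, y=-2.003152:
  k1 = f(0.480000, -2.003152) = -4.406934
  k2 = f(0.720000, -3.060816) = -6.733796
  k3 = f(0.720000, -3.619263) = -7.962378
  k4 = f(0.960000, -5.825094) = -12.815206
  y ← -2.003152 + (0.48/6)·(k1 + 2k2 + 2k3 + k4) = -5.732311
y(0.96) ≈ -5.7323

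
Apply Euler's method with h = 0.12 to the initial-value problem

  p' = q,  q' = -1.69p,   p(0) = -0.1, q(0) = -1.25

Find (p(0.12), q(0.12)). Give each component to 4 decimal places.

Euler on (p,q): p_{n+1} = p_n + h·p', q_{n+1} = q_n + h·q'.
0.000000: (-0.100000, -1.250000); f=(-1.250000, 0.169000) → (-0.250000, -1.229720)
(p(0.12), q(0.12)) ≈ (-0.2500, -1.2297)

-0.2500, -1.2297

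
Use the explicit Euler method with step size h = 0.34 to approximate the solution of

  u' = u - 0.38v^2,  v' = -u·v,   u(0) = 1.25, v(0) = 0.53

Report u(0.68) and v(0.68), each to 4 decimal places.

2.1839, 0.1350

Euler on (u,v): u_{n+1} = u_n + h·u', v_{n+1} = v_n + h·v'.
0.000000: (1.250000, 0.530000); f=(1.143258, -0.662500) → (1.638708, 0.304750)
0.340000: (1.638708, 0.304750); f=(1.603416, -0.499396) → (2.183869, 0.134955)
(u(0.68), v(0.68)) ≈ (2.1839, 0.1350)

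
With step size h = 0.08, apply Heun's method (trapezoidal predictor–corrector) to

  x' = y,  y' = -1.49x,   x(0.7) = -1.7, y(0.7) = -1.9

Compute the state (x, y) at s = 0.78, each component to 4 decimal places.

-1.8439, -1.6883

Heun on (x,y): k1 = f(s_n, state_n); k2 = f(s_n + h, state_n + h·k1); state_{n+1} = state_n + (h/2)·(k1 + k2).
0.700000: (-1.700000, -1.900000)
  k1 = (-1.900000, 2.533000)
  predictor → (-1.852000, -1.697360)
  k2 = (-1.697360, 2.759480)
  → (-1.843894, -1.688301)
(x(0.78), y(0.78)) ≈ (-1.8439, -1.6883)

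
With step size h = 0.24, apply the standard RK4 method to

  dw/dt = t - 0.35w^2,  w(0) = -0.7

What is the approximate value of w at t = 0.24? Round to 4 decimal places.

RK4: k1 = f(t_n, w_n); k2 = f(t_n + h/2, w_n + (h/2)·k1); k3 = f(t_n + h/2, w_n + (h/2)·k2); k4 = f(t_n + h, w_n + h·k3); w_{n+1} = w_n + (h/6)·(k1 + 2k2 + 2k3 + k4).
t=0.000000, w=-0.700000:
  k1 = f(0.000000, -0.700000) = -0.171500
  k2 = f(0.120000, -0.720580) = -0.061732
  k3 = f(0.120000, -0.707408) = -0.055149
  k4 = f(0.240000, -0.713236) = 0.061953
  w ← -0.700000 + (0.24/6)·(k1 + 2k2 + 2k3 + k4) = -0.713732
w(0.24) ≈ -0.7137

-0.7137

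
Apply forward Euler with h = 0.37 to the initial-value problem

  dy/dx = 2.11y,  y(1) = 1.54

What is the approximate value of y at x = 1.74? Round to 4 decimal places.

Euler: y_{n+1} = y_n + h·f(x_n, y_n).
x=1.000000, y=1.540000: f=3.249400 → y ← 1.540000 + 0.37·3.249400 = 2.742278
x=1.370000, y=2.742278: f=5.786207 → y ← 2.742278 + 0.37·5.786207 = 4.883174
y(1.74) ≈ 4.8832

4.8832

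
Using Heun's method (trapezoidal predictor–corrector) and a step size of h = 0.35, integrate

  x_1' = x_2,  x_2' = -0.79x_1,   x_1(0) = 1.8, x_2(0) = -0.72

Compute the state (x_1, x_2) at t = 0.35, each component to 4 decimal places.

Heun on (x_1,x_2): k1 = f(t_n, state_n); k2 = f(t_n + h, state_n + h·k1); state_{n+1} = state_n + (h/2)·(k1 + k2).
0.000000: (1.800000, -0.720000)
  k1 = (-0.720000, -1.422000)
  predictor → (1.548000, -1.217700)
  k2 = (-1.217700, -1.222920)
  → (1.460902, -1.182861)
(x_1(0.35), x_2(0.35)) ≈ (1.4609, -1.1829)

1.4609, -1.1829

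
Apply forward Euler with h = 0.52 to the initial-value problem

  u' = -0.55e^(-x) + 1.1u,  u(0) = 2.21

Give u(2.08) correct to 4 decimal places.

Euler: u_{n+1} = u_n + h·f(x_n, u_n).
x=0.000000, u=2.210000: f=1.881000 → u ← 2.210000 + 0.52·1.881000 = 3.188120
x=0.520000, u=3.188120: f=3.179946 → u ← 3.188120 + 0.52·3.179946 = 4.841692
x=1.040000, u=4.841692: f=5.131461 → u ← 4.841692 + 0.52·5.131461 = 7.510051
x=1.560000, u=7.510051: f=8.145482 → u ← 7.510051 + 0.52·8.145482 = 11.745702
u(2.08) ≈ 11.7457

11.7457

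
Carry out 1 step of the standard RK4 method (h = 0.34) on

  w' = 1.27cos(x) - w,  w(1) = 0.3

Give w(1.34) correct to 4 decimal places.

0.3524

RK4: k1 = f(x_n, w_n); k2 = f(x_n + h/2, w_n + (h/2)·k1); k3 = f(x_n + h/2, w_n + (h/2)·k2); k4 = f(x_n + h, w_n + h·k3); w_{n+1} = w_n + (h/6)·(k1 + 2k2 + 2k3 + k4).
x=1.000000, w=0.300000:
  k1 = f(1.000000, 0.300000) = 0.386184
  k2 = f(1.170000, 0.365651) = 0.129841
  k3 = f(1.170000, 0.322073) = 0.173420
  k4 = f(1.340000, 0.358963) = -0.068447
  w ← 0.300000 + (0.34/6)·(k1 + 2k2 + 2k3 + k4) = 0.352375
w(1.34) ≈ 0.3524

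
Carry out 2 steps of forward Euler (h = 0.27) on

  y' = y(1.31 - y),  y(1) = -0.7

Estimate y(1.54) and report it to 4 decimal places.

-1.7767

Euler: y_{n+1} = y_n + h·f(x_n, y_n).
x=1.000000, y=-0.700000: f=-1.407000 → y ← -0.700000 + 0.27·(-1.407000) = -1.079890
x=1.270000, y=-1.079890: f=-2.580818 → y ← -1.079890 + 0.27·(-2.580818) = -1.776711
y(1.54) ≈ -1.7767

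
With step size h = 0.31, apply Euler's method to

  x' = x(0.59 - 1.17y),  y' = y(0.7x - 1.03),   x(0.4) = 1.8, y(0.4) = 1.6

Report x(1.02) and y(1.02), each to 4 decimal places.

Euler on (x,y): x_{n+1} = x_n + h·x', y_{n+1} = y_n + h·y'.
0.400000: (1.800000, 1.600000); f=(-2.307600, 0.368000) → (1.084644, 1.714080)
0.710000: (1.084644, 1.714080); f=(-1.535285, -0.464086) → (0.608706, 1.570213)
(x(1.02), y(1.02)) ≈ (0.6087, 1.5702)

0.6087, 1.5702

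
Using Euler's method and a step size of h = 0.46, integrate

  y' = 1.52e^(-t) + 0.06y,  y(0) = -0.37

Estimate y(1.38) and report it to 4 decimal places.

1.0691

Euler: y_{n+1} = y_n + h·f(t_n, y_n).
t=0.000000, y=-0.370000: f=1.497800 → y ← -0.370000 + 0.46·1.497800 = 0.318988
t=0.460000, y=0.318988: f=0.978690 → y ← 0.318988 + 0.46·0.978690 = 0.769186
t=0.920000, y=0.769186: f=0.651900 → y ← 0.769186 + 0.46·0.651900 = 1.069060
y(1.38) ≈ 1.0691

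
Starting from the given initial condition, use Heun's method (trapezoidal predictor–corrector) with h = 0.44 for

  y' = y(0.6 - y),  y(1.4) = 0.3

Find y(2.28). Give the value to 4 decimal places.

0.3772

Heun: k1 = f(x_n, y_n); k2 = f(x_n + h, y_n + h·k1); y_{n+1} = y_n + (h/2)·(k1 + k2).
x=1.400000, y=0.300000:
  k1 = f(1.400000, 0.300000) = 0.090000
  k2 = f(1.840000, 0.339600) = 0.088432
  y ← 0.300000 + (0.44/2)·(0.090000 + 0.088432) = 0.339255
x=1.840000, y=0.339255:
  k1 = f(1.840000, 0.339255) = 0.088459
  k2 = f(2.280000, 0.378177) = 0.083888
  y ← 0.339255 + (0.44/2)·(0.088459 + 0.083888) = 0.377171
y(2.28) ≈ 0.3772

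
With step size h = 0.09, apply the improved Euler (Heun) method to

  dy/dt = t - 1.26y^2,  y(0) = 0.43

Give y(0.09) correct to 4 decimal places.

0.4141

Heun: k1 = f(t_n, y_n); k2 = f(t_n + h, y_n + h·k1); y_{n+1} = y_n + (h/2)·(k1 + k2).
t=0.000000, y=0.430000:
  k1 = f(0.000000, 0.430000) = -0.232974
  k2 = f(0.090000, 0.409032) = -0.120807
  y ← 0.430000 + (0.09/2)·(-0.232974 + (-0.120807)) = 0.414080
y(0.09) ≈ 0.4141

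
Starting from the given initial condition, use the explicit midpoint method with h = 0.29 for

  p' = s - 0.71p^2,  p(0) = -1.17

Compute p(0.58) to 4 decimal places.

Midpoint: k1 = f(s_n, p_n); k2 = f(s_n + h/2, p_n + (h/2)·k1); p_{n+1} = p_n + h·k2.
s=0.000000, p=-1.170000:
  k1 = f(0.000000, -1.170000) = -0.971919
  k2 = f(0.145000, -1.310928) = -1.075158
  p ← -1.170000 + 0.29·(-1.075158) = -1.481796
s=0.290000, p=-1.481796:
  k1 = f(0.290000, -1.481796) = -1.268961
  k2 = f(0.435000, -1.665795) = -1.535160
  p ← -1.481796 + 0.29·(-1.535160) = -1.926992
p(0.58) ≈ -1.9270

-1.9270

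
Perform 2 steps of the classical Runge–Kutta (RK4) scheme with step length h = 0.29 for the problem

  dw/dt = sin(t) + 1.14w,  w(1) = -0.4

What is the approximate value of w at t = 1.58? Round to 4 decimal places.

-0.0034

RK4: k1 = f(t_n, w_n); k2 = f(t_n + h/2, w_n + (h/2)·k1); k3 = f(t_n + h/2, w_n + (h/2)·k2); k4 = f(t_n + h, w_n + h·k3); w_{n+1} = w_n + (h/6)·(k1 + 2k2 + 2k3 + k4).
t=1.000000, w=-0.400000:
  k1 = f(1.000000, -0.400000) = 0.385471
  k2 = f(1.145000, -0.344107) = 0.518428
  k3 = f(1.145000, -0.324828) = 0.540406
  k4 = f(1.290000, -0.243282) = 0.683493
  w ← -0.400000 + (0.29/6)·(k1 + 2k2 + 2k3 + k4) = -0.245979
t=1.290000, w=-0.245979:
  k1 = f(1.290000, -0.245979) = 0.680419
  k2 = f(1.435000, -0.147319) = 0.822851
  k3 = f(1.435000, -0.126666) = 0.846395
  k4 = f(1.580000, -0.000525) = 0.999359
  w ← -0.245979 + (0.29/6)·(k1 + 2k2 + 2k3 + k4) = -0.003430
w(1.58) ≈ -0.0034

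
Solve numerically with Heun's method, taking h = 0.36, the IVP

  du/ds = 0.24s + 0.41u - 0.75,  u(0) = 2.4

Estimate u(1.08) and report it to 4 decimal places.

Heun: k1 = f(s_n, u_n); k2 = f(s_n + h, u_n + h·k1); u_{n+1} = u_n + (h/2)·(k1 + k2).
s=0.000000, u=2.400000:
  k1 = f(0.000000, 2.400000) = 0.234000
  k2 = f(0.360000, 2.484240) = 0.354938
  u ← 2.400000 + (0.36/2)·(0.234000 + 0.354938) = 2.506009
s=0.360000, u=2.506009:
  k1 = f(0.360000, 2.506009) = 0.363864
  k2 = f(0.720000, 2.637000) = 0.503970
  u ← 2.506009 + (0.36/2)·(0.363864 + 0.503970) = 2.662219
s=0.720000, u=2.662219:
  k1 = f(0.720000, 2.662219) = 0.514310
  k2 = f(1.080000, 2.847370) = 0.676622
  u ← 2.662219 + (0.36/2)·(0.514310 + 0.676622) = 2.876587
u(1.08) ≈ 2.8766

2.8766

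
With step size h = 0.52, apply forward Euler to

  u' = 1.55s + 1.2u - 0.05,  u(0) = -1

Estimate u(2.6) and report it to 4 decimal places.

-4.0008

Euler: u_{n+1} = u_n + h·f(s_n, u_n).
s=0.000000, u=-1.000000: f=-1.250000 → u ← -1.000000 + 0.52·(-1.250000) = -1.650000
s=0.520000, u=-1.650000: f=-1.224000 → u ← -1.650000 + 0.52·(-1.224000) = -2.286480
s=1.040000, u=-2.286480: f=-1.181776 → u ← -2.286480 + 0.52·(-1.181776) = -2.901004
s=1.560000, u=-2.901004: f=-1.113204 → u ← -2.901004 + 0.52·(-1.113204) = -3.479870
s=2.080000, u=-3.479870: f=-1.001844 → u ← -3.479870 + 0.52·(-1.001844) = -4.000828
u(2.6) ≈ -4.0008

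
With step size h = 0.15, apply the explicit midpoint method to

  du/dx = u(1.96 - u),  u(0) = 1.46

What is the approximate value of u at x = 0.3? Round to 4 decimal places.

Midpoint: k1 = f(x_n, u_n); k2 = f(x_n + h/2, u_n + (h/2)·k1); u_{n+1} = u_n + h·k2.
x=0.000000, u=1.460000:
  k1 = f(0.000000, 1.460000) = 0.730000
  k2 = f(0.075000, 1.514750) = 0.674442
  u ← 1.460000 + 0.15·0.674442 = 1.561166
x=0.150000, u=1.561166:
  k1 = f(0.150000, 1.561166) = 0.622646
  k2 = f(0.225000, 1.607865) = 0.566186
  u ← 1.561166 + 0.15·0.566186 = 1.646094
u(0.3) ≈ 1.6461

1.6461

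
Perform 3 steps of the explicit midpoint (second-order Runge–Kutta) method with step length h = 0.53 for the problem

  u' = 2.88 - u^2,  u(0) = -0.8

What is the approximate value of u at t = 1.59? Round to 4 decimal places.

1.4363

Midpoint: k1 = f(t_n, u_n); k2 = f(t_n + h/2, u_n + (h/2)·k1); u_{n+1} = u_n + h·k2.
t=0.000000, u=-0.800000:
  k1 = f(0.000000, -0.800000) = 2.240000
  k2 = f(0.265000, -0.206400) = 2.837399
  u ← -0.800000 + 0.53·2.837399 = 0.703821
t=0.530000, u=0.703821:
  k1 = f(0.530000, 0.703821) = 2.384635
  k2 = f(0.795000, 1.335750) = 1.095772
  u ← 0.703821 + 0.53·1.095772 = 1.284581
t=1.060000, u=1.284581:
  k1 = f(1.060000, 1.284581) = 1.229852
  k2 = f(1.325000, 1.610492) = 0.286317
  u ← 1.284581 + 0.53·0.286317 = 1.436329
u(1.59) ≈ 1.4363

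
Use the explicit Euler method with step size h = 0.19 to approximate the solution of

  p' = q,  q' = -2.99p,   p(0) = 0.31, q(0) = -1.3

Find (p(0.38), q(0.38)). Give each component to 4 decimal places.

-0.2175, -1.5119

Euler on (p,q): p_{n+1} = p_n + h·p', q_{n+1} = q_n + h·q'.
0.000000: (0.310000, -1.300000); f=(-1.300000, -0.926900) → (0.063000, -1.476111)
0.190000: (0.063000, -1.476111); f=(-1.476111, -0.188370) → (-0.217461, -1.511901)
(p(0.38), q(0.38)) ≈ (-0.2175, -1.5119)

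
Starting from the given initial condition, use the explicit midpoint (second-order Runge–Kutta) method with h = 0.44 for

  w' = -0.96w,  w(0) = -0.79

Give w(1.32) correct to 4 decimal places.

Midpoint: k1 = f(s_n, w_n); k2 = f(s_n + h/2, w_n + (h/2)·k1); w_{n+1} = w_n + h·k2.
s=0.000000, w=-0.790000:
  k1 = f(0.000000, -0.790000) = 0.758400
  k2 = f(0.220000, -0.623152) = 0.598226
  w ← -0.790000 + 0.44·0.598226 = -0.526781
s=0.440000, w=-0.526781:
  k1 = f(0.440000, -0.526781) = 0.505709
  k2 = f(0.660000, -0.415525) = 0.398904
  w ← -0.526781 + 0.44·0.398904 = -0.351263
s=0.880000, w=-0.351263:
  k1 = f(0.880000, -0.351263) = 0.337213
  k2 = f(1.100000, -0.277076) = 0.265993
  w ← -0.351263 + 0.44·0.265993 = -0.234226
w(1.32) ≈ -0.2342

-0.2342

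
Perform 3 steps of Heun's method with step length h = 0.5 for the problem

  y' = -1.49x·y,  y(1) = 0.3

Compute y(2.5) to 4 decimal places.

0.0547

Heun: k1 = f(x_n, y_n); k2 = f(x_n + h, y_n + h·k1); y_{n+1} = y_n + (h/2)·(k1 + k2).
x=1.000000, y=0.300000:
  k1 = f(1.000000, 0.300000) = -0.447000
  k2 = f(1.500000, 0.076500) = -0.170977
  y ← 0.300000 + (0.5/2)·(-0.447000 + (-0.170977)) = 0.145506
x=1.500000, y=0.145506:
  k1 = f(1.500000, 0.145506) = -0.325205
  k2 = f(2.000000, -0.017097) = 0.050949
  y ← 0.145506 + (0.5/2)·(-0.325205 + 0.050949) = 0.076942
x=2.000000, y=0.076942:
  k1 = f(2.000000, 0.076942) = -0.229286
  k2 = f(2.500000, -0.037701) = 0.140438
  y ← 0.076942 + (0.5/2)·(-0.229286 + 0.140438) = 0.054729
y(2.5) ≈ 0.0547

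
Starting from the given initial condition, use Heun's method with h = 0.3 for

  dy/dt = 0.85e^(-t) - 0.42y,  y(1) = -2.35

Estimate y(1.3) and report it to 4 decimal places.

-1.9968

Heun: k1 = f(t_n, y_n); k2 = f(t_n + h, y_n + h·k1); y_{n+1} = y_n + (h/2)·(k1 + k2).
t=1.000000, y=-2.350000:
  k1 = f(1.000000, -2.350000) = 1.299698
  k2 = f(1.300000, -1.960091) = 1.054890
  y ← -2.350000 + (0.3/2)·(1.299698 + 1.054890) = -1.996812
y(1.3) ≈ -1.9968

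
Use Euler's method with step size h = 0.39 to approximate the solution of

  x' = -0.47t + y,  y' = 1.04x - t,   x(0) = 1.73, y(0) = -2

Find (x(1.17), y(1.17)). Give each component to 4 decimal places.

-0.1862, -1.2183

Euler on (x,y): x_{n+1} = x_n + h·x', y_{n+1} = y_n + h·y'.
0.000000: (1.730000, -2.000000); f=(-2.000000, 1.799200) → (0.950000, -1.298312)
0.390000: (0.950000, -1.298312); f=(-1.481612, 0.598000) → (0.372171, -1.065092)
0.780000: (0.372171, -1.065092); f=(-1.431692, -0.392942) → (-0.186189, -1.218339)
(x(1.17), y(1.17)) ≈ (-0.1862, -1.2183)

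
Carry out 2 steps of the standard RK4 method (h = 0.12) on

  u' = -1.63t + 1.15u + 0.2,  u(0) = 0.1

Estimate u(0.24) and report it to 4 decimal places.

0.1355

RK4: k1 = f(t_n, u_n); k2 = f(t_n + h/2, u_n + (h/2)·k1); k3 = f(t_n + h/2, u_n + (h/2)·k2); k4 = f(t_n + h, u_n + h·k3); u_{n+1} = u_n + (h/6)·(k1 + 2k2 + 2k3 + k4).
t=0.000000, u=0.100000:
  k1 = f(0.000000, 0.100000) = 0.315000
  k2 = f(0.060000, 0.118900) = 0.238935
  k3 = f(0.060000, 0.114336) = 0.233687
  k4 = f(0.120000, 0.128042) = 0.151649
  u ← 0.100000 + (0.12/6)·(k1 + 2k2 + 2k3 + k4) = 0.128238
t=0.120000, u=0.128238:
  k1 = f(0.120000, 0.128238) = 0.151874
  k2 = f(0.180000, 0.137350) = 0.064553
  k3 = f(0.180000, 0.132111) = 0.058528
  k4 = f(0.240000, 0.135261) = -0.035650
  u ← 0.128238 + (0.12/6)·(k1 + 2k2 + 2k3 + k4) = 0.135486
u(0.24) ≈ 0.1355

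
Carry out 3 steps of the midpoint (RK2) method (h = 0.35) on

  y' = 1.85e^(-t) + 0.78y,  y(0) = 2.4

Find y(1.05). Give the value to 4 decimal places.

7.3809

Midpoint: k1 = f(t_n, y_n); k2 = f(t_n + h/2, y_n + (h/2)·k1); y_{n+1} = y_n + h·k2.
t=0.000000, y=2.400000:
  k1 = f(0.000000, 2.400000) = 3.722000
  k2 = f(0.175000, 3.051350) = 3.933048
  y ← 2.400000 + 0.35·3.933048 = 3.776567
t=0.350000, y=3.776567:
  k1 = f(0.350000, 3.776567) = 4.249395
  k2 = f(0.525000, 4.520211) = 4.620142
  y ← 3.776567 + 0.35·4.620142 = 5.393617
t=0.700000, y=5.393617:
  k1 = f(0.700000, 5.393617) = 5.125704
  k2 = f(0.875000, 6.290615) = 5.677874
  y ← 5.393617 + 0.35·5.677874 = 7.380873
y(1.05) ≈ 7.3809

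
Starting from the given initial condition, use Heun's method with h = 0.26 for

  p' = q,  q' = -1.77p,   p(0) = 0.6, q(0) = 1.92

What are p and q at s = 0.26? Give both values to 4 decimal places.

Heun on (p,q): k1 = f(s_n, state_n); k2 = f(s_n + h, state_n + h·k1); state_{n+1} = state_n + (h/2)·(k1 + k2).
0.000000: (0.600000, 1.920000)
  k1 = (1.920000, -1.062000)
  predictor → (1.099200, 1.643880)
  k2 = (1.643880, -1.945584)
  → (1.063304, 1.529014)
(p(0.26), q(0.26)) ≈ (1.0633, 1.5290)

1.0633, 1.5290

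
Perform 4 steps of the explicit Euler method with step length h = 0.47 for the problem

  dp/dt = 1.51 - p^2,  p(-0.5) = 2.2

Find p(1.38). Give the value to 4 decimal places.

Euler: p_{n+1} = p_n + h·f(t_n, p_n).
t=-0.500000, p=2.200000: f=-3.330000 → p ← 2.200000 + 0.47·(-3.330000) = 0.634900
t=-0.030000, p=0.634900: f=1.106902 → p ← 0.634900 + 0.47·1.106902 = 1.155144
t=0.440000, p=1.155144: f=0.175642 → p ← 1.155144 + 0.47·0.175642 = 1.237696
t=0.910000, p=1.237696: f=-0.021891 → p ← 1.237696 + 0.47·(-0.021891) = 1.227407
p(1.38) ≈ 1.2274

1.2274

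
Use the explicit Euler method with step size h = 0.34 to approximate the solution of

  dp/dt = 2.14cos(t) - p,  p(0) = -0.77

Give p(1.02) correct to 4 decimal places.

Euler: p_{n+1} = p_n + h·f(t_n, p_n).
t=0.000000, p=-0.770000: f=2.910000 → p ← -0.770000 + 0.34·2.910000 = 0.219400
t=0.340000, p=0.219400: f=1.798095 → p ← 0.219400 + 0.34·1.798095 = 0.830752
t=0.680000, p=0.830752: f=0.833253 → p ← 0.830752 + 0.34·0.833253 = 1.114058
p(1.02) ≈ 1.1141

1.1141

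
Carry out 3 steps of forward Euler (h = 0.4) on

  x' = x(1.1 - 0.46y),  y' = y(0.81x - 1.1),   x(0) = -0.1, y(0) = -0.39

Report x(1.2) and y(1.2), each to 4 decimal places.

-0.3260, -0.0513

Euler on (x,y): x_{n+1} = x_n + h·x', y_{n+1} = y_n + h·y'.
0.000000: (-0.100000, -0.390000); f=(-0.127940, 0.460590) → (-0.151176, -0.205764)
0.400000: (-0.151176, -0.205764); f=(-0.180603, 0.251537) → (-0.223417, -0.105149)
0.800000: (-0.223417, -0.105149); f=(-0.256565, 0.134693) → (-0.326043, -0.051272)
(x(1.2), y(1.2)) ≈ (-0.3260, -0.0513)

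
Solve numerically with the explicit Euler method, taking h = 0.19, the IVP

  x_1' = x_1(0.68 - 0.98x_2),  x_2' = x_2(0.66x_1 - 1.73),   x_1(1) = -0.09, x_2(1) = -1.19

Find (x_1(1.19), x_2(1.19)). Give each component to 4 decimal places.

-0.1216, -0.7854

Euler on (x_1,x_2): x_1_{n+1} = x_1_n + h·x_1', x_2_{n+1} = x_2_n + h·x_2'.
1.000000: (-0.090000, -1.190000); f=(-0.166158, 2.129386) → (-0.121570, -0.785417)
(x_1(1.19), x_2(1.19)) ≈ (-0.1216, -0.7854)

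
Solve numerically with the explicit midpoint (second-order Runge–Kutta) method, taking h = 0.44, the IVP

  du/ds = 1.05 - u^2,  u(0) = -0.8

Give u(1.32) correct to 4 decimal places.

Midpoint: k1 = f(s_n, u_n); k2 = f(s_n + h/2, u_n + (h/2)·k1); u_{n+1} = u_n + h·k2.
s=0.000000, u=-0.800000:
  k1 = f(0.000000, -0.800000) = 0.410000
  k2 = f(0.220000, -0.709800) = 0.546184
  u ← -0.800000 + 0.44·0.546184 = -0.559679
s=0.440000, u=-0.559679:
  k1 = f(0.440000, -0.559679) = 0.736759
  k2 = f(0.660000, -0.397592) = 0.891921
  u ← -0.559679 + 0.44·0.891921 = -0.167234
s=0.880000, u=-0.167234:
  k1 = f(0.880000, -0.167234) = 1.022033
  k2 = f(1.100000, 0.057613) = 1.046681
  u ← -0.167234 + 0.44·1.046681 = 0.293306
u(1.32) ≈ 0.2933

0.2933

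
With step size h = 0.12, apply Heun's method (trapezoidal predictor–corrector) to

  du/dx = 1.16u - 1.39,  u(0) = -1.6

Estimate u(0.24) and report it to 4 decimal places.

Heun: k1 = f(x_n, u_n); k2 = f(x_n + h, u_n + h·k1); u_{n+1} = u_n + (h/2)·(k1 + k2).
x=0.000000, u=-1.600000:
  k1 = f(0.000000, -1.600000) = -3.246000
  k2 = f(0.120000, -1.989520) = -3.697843
  u ← -1.600000 + (0.12/2)·(-3.246000 + (-3.697843)) = -2.016631
x=0.120000, u=-2.016631:
  k1 = f(0.120000, -2.016631) = -3.729291
  k2 = f(0.240000, -2.464146) = -4.248409
  u ← -2.016631 + (0.12/2)·(-3.729291 + (-4.248409)) = -2.495293
u(0.24) ≈ -2.4953

-2.4953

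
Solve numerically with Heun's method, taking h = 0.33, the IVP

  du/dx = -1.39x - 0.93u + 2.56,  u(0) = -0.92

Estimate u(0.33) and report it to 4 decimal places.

-0.0415

Heun: k1 = f(x_n, u_n); k2 = f(x_n + h, u_n + h·k1); u_{n+1} = u_n + (h/2)·(k1 + k2).
x=0.000000, u=-0.920000:
  k1 = f(0.000000, -0.920000) = 3.415600
  k2 = f(0.330000, 0.207148) = 1.908652
  u ← -0.920000 + (0.33/2)·(3.415600 + 1.908652) = -0.041498
u(0.33) ≈ -0.0415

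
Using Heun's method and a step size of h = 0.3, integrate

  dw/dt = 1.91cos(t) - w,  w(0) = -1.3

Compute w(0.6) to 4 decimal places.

Heun: k1 = f(t_n, w_n); k2 = f(t_n + h, w_n + h·k1); w_{n+1} = w_n + (h/2)·(k1 + k2).
t=0.000000, w=-1.300000:
  k1 = f(0.000000, -1.300000) = 3.210000
  k2 = f(0.300000, -0.337000) = 2.161693
  w ← -1.300000 + (0.3/2)·(3.210000 + 2.161693) = -0.494246
t=0.300000, w=-0.494246:
  k1 = f(0.300000, -0.494246) = 2.318939
  k2 = f(0.600000, 0.201436) = 1.374955
  w ← -0.494246 + (0.3/2)·(2.318939 + 1.374955) = 0.059838
w(0.6) ≈ 0.0598

0.0598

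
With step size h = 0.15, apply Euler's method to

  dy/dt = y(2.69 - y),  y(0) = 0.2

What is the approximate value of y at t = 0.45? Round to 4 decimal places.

0.5042

Euler: y_{n+1} = y_n + h·f(t_n, y_n).
t=0.000000, y=0.200000: f=0.498000 → y ← 0.200000 + 0.15·0.498000 = 0.274700
t=0.150000, y=0.274700: f=0.663483 → y ← 0.274700 + 0.15·0.663483 = 0.374222
t=0.300000, y=0.374222: f=0.866616 → y ← 0.374222 + 0.15·0.866616 = 0.504215
y(0.45) ≈ 0.5042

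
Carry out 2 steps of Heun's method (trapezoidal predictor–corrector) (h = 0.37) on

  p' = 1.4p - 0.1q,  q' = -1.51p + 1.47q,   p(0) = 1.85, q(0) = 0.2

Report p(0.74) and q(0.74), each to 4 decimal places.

5.1647, -4.7350

Heun on (p,q): k1 = f(x_n, state_n); k2 = f(x_n + h, state_n + h·k1); state_{n+1} = state_n + (h/2)·(k1 + k2).
0.000000: (1.850000, 0.200000)
  k1 = (2.570000, -2.499500)
  predictor → (2.800900, -0.724815)
  k2 = (3.993741, -5.294837)
  → (3.064292, -1.241952)
0.370000: (3.064292, -1.241952)
  k1 = (4.414204, -6.452751)
  predictor → (4.697548, -3.629470)
  k2 = (6.939514, -12.428618)
  → (5.164730, -4.735006)
(p(0.74), q(0.74)) ≈ (5.1647, -4.7350)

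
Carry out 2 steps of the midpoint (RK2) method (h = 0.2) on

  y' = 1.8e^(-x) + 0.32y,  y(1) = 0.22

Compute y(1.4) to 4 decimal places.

Midpoint: k1 = f(x_n, y_n); k2 = f(x_n + h/2, y_n + (h/2)·k1); y_{n+1} = y_n + h·k2.
x=1.000000, y=0.220000:
  k1 = f(1.000000, 0.220000) = 0.732583
  k2 = f(1.100000, 0.293258) = 0.693011
  y ← 0.220000 + 0.2·0.693011 = 0.358602
x=1.200000, y=0.358602:
  k1 = f(1.200000, 0.358602) = 0.656902
  k2 = f(1.300000, 0.424292) = 0.626331
  y ← 0.358602 + 0.2·0.626331 = 0.483868
y(1.4) ≈ 0.4839

0.4839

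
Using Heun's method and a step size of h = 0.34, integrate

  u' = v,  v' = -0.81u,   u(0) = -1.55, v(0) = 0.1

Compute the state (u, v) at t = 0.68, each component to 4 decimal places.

-1.1983, 0.8953

Heun on (u,v): k1 = f(t_n, state_n); k2 = f(t_n + h, state_n + h·k1); state_{n+1} = state_n + (h/2)·(k1 + k2).
0.000000: (-1.550000, 0.100000)
  k1 = (0.100000, 1.255500)
  predictor → (-1.516000, 0.526870)
  k2 = (0.526870, 1.227960)
  → (-1.443432, 0.522188)
0.340000: (-1.443432, 0.522188)
  k1 = (0.522188, 1.169180)
  predictor → (-1.265888, 0.919709)
  k2 = (0.919709, 1.025369)
  → (-1.198310, 0.895262)
(u(0.68), v(0.68)) ≈ (-1.1983, 0.8953)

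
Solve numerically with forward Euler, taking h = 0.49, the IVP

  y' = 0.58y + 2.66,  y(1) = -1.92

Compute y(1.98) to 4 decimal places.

Euler: y_{n+1} = y_n + h·f(x_n, y_n).
x=1.000000, y=-1.920000: f=1.546400 → y ← -1.920000 + 0.49·1.546400 = -1.162264
x=1.490000, y=-1.162264: f=1.985887 → y ← -1.162264 + 0.49·1.985887 = -0.189179
y(1.98) ≈ -0.1892

-0.1892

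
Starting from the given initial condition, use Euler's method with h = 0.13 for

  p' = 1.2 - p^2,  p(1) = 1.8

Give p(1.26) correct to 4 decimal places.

1.3846

Euler: p_{n+1} = p_n + h·f(t_n, p_n).
t=1.000000, p=1.800000: f=-2.040000 → p ← 1.800000 + 0.13·(-2.040000) = 1.534800
t=1.130000, p=1.534800: f=-1.155611 → p ← 1.534800 + 0.13·(-1.155611) = 1.384571
p(1.26) ≈ 1.3846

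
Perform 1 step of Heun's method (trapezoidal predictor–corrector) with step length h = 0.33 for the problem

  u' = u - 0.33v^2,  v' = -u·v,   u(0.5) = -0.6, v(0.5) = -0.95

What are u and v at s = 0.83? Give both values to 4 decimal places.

-0.9666, -1.2124

Heun on (u,v): k1 = f(s_n, state_n); k2 = f(s_n + h, state_n + h·k1); state_{n+1} = state_n + (h/2)·(k1 + k2).
0.500000: (-0.600000, -0.950000)
  k1 = (-0.897825, -0.570000)
  predictor → (-0.896282, -1.138100)
  k2 = (-1.323722, -1.020059)
  → (-0.966555, -1.212360)
(u(0.83), v(0.83)) ≈ (-0.9666, -1.2124)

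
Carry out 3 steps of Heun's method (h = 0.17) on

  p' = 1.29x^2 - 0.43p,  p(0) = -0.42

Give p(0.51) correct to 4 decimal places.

Heun: k1 = f(x_n, p_n); k2 = f(x_n + h, p_n + h·k1); p_{n+1} = p_n + (h/2)·(k1 + k2).
x=0.000000, p=-0.420000:
  k1 = f(0.000000, -0.420000) = 0.180600
  k2 = f(0.170000, -0.389298) = 0.204679
  p ← -0.420000 + (0.17/2)·(0.180600 + 0.204679) = -0.387251
x=0.170000, p=-0.387251:
  k1 = f(0.170000, -0.387251) = 0.203799
  k2 = f(0.340000, -0.352605) = 0.300744
  p ← -0.387251 + (0.17/2)·(0.203799 + 0.300744) = -0.344365
x=0.340000, p=-0.344365:
  k1 = f(0.340000, -0.344365) = 0.297201
  k2 = f(0.510000, -0.293841) = 0.461881
  p ← -0.344365 + (0.17/2)·(0.297201 + 0.461881) = -0.279843
p(0.51) ≈ -0.2798

-0.2798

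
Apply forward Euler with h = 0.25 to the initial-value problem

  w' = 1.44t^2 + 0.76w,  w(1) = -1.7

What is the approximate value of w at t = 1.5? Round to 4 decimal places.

-1.4165

Euler: w_{n+1} = w_n + h·f(t_n, w_n).
t=1.000000, w=-1.700000: f=0.148000 → w ← -1.700000 + 0.25·0.148000 = -1.663000
t=1.250000, w=-1.663000: f=0.986120 → w ← -1.663000 + 0.25·0.986120 = -1.416470
w(1.5) ≈ -1.4165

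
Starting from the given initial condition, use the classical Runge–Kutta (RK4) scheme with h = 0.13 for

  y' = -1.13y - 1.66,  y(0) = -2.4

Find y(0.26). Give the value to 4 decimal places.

RK4: k1 = f(x_n, y_n); k2 = f(x_n + h/2, y_n + (h/2)·k1); k3 = f(x_n + h/2, y_n + (h/2)·k2); k4 = f(x_n + h, y_n + h·k3); y_{n+1} = y_n + (h/6)·(k1 + 2k2 + 2k3 + k4).
x=0.000000, y=-2.400000:
  k1 = f(0.000000, -2.400000) = 1.052000
  k2 = f(0.065000, -2.331620) = 0.974731
  k3 = f(0.065000, -2.336643) = 0.980406
  k4 = f(0.130000, -2.272547) = 0.907978
  y ← -2.400000 + (0.13/6)·(k1 + 2k2 + 2k3 + k4) = -2.272811
x=0.130000, y=-2.272811:
  k1 = f(0.130000, -2.272811) = 0.908277
  k2 = f(0.195000, -2.213773) = 0.841564
  k3 = f(0.195000, -2.218110) = 0.846464
  k4 = f(0.260000, -2.162771) = 0.783931
  y ← -2.272811 + (0.13/6)·(k1 + 2k2 + 2k3 + k4) = -2.162999
y(0.26) ≈ -2.1630

-2.1630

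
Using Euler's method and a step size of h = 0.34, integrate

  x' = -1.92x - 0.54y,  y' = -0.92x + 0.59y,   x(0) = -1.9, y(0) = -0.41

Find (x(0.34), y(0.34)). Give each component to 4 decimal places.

Euler on (x,y): x_{n+1} = x_n + h·x', y_{n+1} = y_n + h·y'.
0.000000: (-1.900000, -0.410000); f=(3.869400, 1.506100) → (-0.584404, 0.102074)
(x(0.34), y(0.34)) ≈ (-0.5844, 0.1021)

-0.5844, 0.1021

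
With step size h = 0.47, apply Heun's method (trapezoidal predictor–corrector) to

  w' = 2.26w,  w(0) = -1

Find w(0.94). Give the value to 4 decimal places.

Heun: k1 = f(x_n, w_n); k2 = f(x_n + h, w_n + h·k1); w_{n+1} = w_n + (h/2)·(k1 + k2).
x=0.000000, w=-1.000000:
  k1 = f(0.000000, -1.000000) = -2.260000
  k2 = f(0.470000, -2.062200) = -4.660572
  w ← -1.000000 + (0.47/2)·(-2.260000 + (-4.660572)) = -2.626334
x=0.470000, w=-2.626334:
  k1 = f(0.470000, -2.626334) = -5.935516
  k2 = f(0.940000, -5.416027) = -12.240221
  w ← -2.626334 + (0.47/2)·(-5.935516 + (-12.240221)) = -6.897632
w(0.94) ≈ -6.8976

-6.8976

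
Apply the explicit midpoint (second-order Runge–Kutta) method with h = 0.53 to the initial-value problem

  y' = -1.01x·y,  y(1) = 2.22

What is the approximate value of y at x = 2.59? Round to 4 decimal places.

0.2138

Midpoint: k1 = f(x_n, y_n); k2 = f(x_n + h/2, y_n + (h/2)·k1); y_{n+1} = y_n + h·k2.
x=1.000000, y=2.220000:
  k1 = f(1.000000, 2.220000) = -2.242200
  k2 = f(1.265000, 1.625817) = -2.077225
  y ← 2.220000 + 0.53·(-2.077225) = 1.119071
x=1.530000, y=1.119071:
  k1 = f(1.530000, 1.119071) = -1.729300
  k2 = f(1.795000, 0.660806) = -1.198009
  y ← 1.119071 + 0.53·(-1.198009) = 0.484126
x=2.060000, y=0.484126:
  k1 = f(2.060000, 0.484126) = -1.007273
  k2 = f(2.325000, 0.217199) = -0.510037
  y ← 0.484126 + 0.53·(-0.510037) = 0.213806
y(2.59) ≈ 0.2138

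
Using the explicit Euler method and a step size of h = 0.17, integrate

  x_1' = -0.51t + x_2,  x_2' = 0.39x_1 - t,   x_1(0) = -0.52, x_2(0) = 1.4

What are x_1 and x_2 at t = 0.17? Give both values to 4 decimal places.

Euler on (x_1,x_2): x_1_{n+1} = x_1_n + h·x_1', x_2_{n+1} = x_2_n + h·x_2'.
0.000000: (-0.520000, 1.400000); f=(1.400000, -0.202800) → (-0.282000, 1.365524)
(x_1(0.17), x_2(0.17)) ≈ (-0.2820, 1.3655)

-0.2820, 1.3655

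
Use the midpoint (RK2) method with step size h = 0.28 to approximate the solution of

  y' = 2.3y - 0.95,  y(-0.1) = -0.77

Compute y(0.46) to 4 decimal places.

Midpoint: k1 = f(s_n, y_n); k2 = f(s_n + h/2, y_n + (h/2)·k1); y_{n+1} = y_n + h·k2.
s=-0.100000, y=-0.770000:
  k1 = f(-0.100000, -0.770000) = -2.721000
  k2 = f(0.040000, -1.150940) = -3.597162
  y ← -0.770000 + 0.28·(-3.597162) = -1.777205
s=0.180000, y=-1.777205:
  k1 = f(0.180000, -1.777205) = -5.037572
  k2 = f(0.320000, -2.482465) = -6.659671
  y ← -1.777205 + 0.28·(-6.659671) = -3.641913
y(0.46) ≈ -3.6419

-3.6419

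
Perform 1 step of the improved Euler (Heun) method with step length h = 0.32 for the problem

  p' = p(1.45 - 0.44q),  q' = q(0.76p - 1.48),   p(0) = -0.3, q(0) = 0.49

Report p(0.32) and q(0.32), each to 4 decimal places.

-0.4498, 0.2922

Heun on (p,q): k1 = f(t_n, state_n); k2 = f(t_n + h, state_n + h·k1); state_{n+1} = state_n + (h/2)·(k1 + k2).
0.000000: (-0.300000, 0.490000)
  k1 = (-0.370320, -0.836920)
  predictor → (-0.418502, 0.222186)
  k2 = (-0.565915, -0.399503)
  → (-0.449798, 0.292172)
(p(0.32), q(0.32)) ≈ (-0.4498, 0.2922)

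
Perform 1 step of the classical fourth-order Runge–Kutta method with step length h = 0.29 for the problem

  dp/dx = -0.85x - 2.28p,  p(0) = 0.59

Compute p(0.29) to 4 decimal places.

RK4: k1 = f(x_n, p_n); k2 = f(x_n + h/2, p_n + (h/2)·k1); k3 = f(x_n + h/2, p_n + (h/2)·k2); k4 = f(x_n + h, p_n + h·k3); p_{n+1} = p_n + (h/6)·(k1 + 2k2 + 2k3 + k4).
x=0.000000, p=0.590000:
  k1 = f(0.000000, 0.590000) = -1.345200
  k2 = f(0.145000, 0.394946) = -1.023727
  k3 = f(0.145000, 0.441560) = -1.130006
  k4 = f(0.290000, 0.262298) = -0.844540
  p ← 0.590000 + (0.29/6)·(k1 + 2k2 + 2k3 + k4) = 0.275968
p(0.29) ≈ 0.2760

0.2760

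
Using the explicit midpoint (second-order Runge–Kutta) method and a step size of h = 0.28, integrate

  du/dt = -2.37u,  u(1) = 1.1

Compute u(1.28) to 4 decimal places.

Midpoint: k1 = f(t_n, u_n); k2 = f(t_n + h/2, u_n + (h/2)·k1); u_{n+1} = u_n + h·k2.
t=1.000000, u=1.100000:
  k1 = f(1.000000, 1.100000) = -2.607000
  k2 = f(1.140000, 0.735020) = -1.741997
  u ← 1.100000 + 0.28·(-1.741997) = 0.612241
u(1.28) ≈ 0.6122

0.6122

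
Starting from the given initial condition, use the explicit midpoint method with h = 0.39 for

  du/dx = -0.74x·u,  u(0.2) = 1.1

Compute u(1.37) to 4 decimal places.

0.5497

Midpoint: k1 = f(x_n, u_n); k2 = f(x_n + h/2, u_n + (h/2)·k1); u_{n+1} = u_n + h·k2.
x=0.200000, u=1.100000:
  k1 = f(0.200000, 1.100000) = -0.162800
  k2 = f(0.395000, 1.068254) = -0.312251
  u ← 1.100000 + 0.39·(-0.312251) = 0.978222
x=0.590000, u=0.978222:
  k1 = f(0.590000, 0.978222) = -0.427092
  k2 = f(0.785000, 0.894939) = -0.519870
  u ← 0.978222 + 0.39·(-0.519870) = 0.775473
x=0.980000, u=0.775473:
  k1 = f(0.980000, 0.775473) = -0.562373
  k2 = f(1.175000, 0.665810) = -0.578922
  u ← 0.775473 + 0.39·(-0.578922) = 0.549693
u(1.37) ≈ 0.5497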